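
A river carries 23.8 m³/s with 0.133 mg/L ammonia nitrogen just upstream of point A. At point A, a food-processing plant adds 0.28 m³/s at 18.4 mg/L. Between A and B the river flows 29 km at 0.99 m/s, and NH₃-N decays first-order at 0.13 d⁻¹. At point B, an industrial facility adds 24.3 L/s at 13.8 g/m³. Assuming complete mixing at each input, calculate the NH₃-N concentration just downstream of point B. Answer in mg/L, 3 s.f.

0.344 mg/L

After input A: C = (23.8·0.133 + 0.28·18.4) / 24.08 = 0.3454 mg/L.
Over the 29 km reach to input B (t = 2.929e+04 s = 0.339 d), decay gives C = 0.3454·exp(−0.13·0.339) = 0.3305 mg/L.
24.3 L/s = 0.0243 m³/s.
After input B: C = (24.08·0.3305 + 0.0243·13.8) / 24.1 = 0.3441 mg/L.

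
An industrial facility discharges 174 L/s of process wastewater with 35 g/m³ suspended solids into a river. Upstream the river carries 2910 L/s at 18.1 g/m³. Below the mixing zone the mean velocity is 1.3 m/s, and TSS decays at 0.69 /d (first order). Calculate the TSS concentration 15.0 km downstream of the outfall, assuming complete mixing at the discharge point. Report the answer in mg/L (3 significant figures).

17.4 mg/L

174 L/s = 0.174 m³/s.
2910 L/s = 2.91 m³/s.
After complete mixing, C₀ = (0.174·35 + 2.91·18.1) / 3.084 = 19.05 mg/L.
Travel time t = 1.5e+04 m / 1.3 m/s = 1.154e+04 s = 0.1335 d.
C = 19.05·exp(−0.69·0.1335) = 19.05·0.912 = 17.38 mg/L.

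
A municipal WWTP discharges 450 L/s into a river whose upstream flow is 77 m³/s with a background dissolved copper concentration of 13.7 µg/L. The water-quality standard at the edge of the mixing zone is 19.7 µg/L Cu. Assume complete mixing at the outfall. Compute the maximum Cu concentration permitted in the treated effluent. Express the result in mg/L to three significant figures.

1.05 mg/L

450 L/s = 0.45 m³/s.
13.7 µg/L = 0.0137 mg/L.
19.7 µg/L = 0.0197 mg/L.
Mass balance: 0.0197·77.45 = 0.45·Cₑ + 77·0.0137.
Cₑ = (1.526 − 1.055) / 0.45 = 1.046 mg/L.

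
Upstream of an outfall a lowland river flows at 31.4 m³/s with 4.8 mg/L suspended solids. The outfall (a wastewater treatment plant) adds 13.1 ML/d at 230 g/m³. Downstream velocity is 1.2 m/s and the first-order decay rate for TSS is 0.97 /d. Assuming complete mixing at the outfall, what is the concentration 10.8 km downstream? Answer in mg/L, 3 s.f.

13.1 ML/d = 0.1516 m³/s.
After complete mixing, C₀ = (0.1516·230 + 31.4·4.8) / 31.55 = 5.882 mg/L.
Travel time t = 1.08e+04 m / 1.2 m/s = 9000 s = 0.1042 d.
C = 5.882·exp(−0.97·0.1042) = 5.882·0.9039 = 5.317 mg/L.

5.32 mg/L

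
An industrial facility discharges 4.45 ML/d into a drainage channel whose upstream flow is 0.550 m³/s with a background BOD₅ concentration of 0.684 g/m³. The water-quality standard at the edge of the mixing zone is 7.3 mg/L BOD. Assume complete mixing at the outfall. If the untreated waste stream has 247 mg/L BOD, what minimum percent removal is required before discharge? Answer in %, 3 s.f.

4.45 ML/d = 0.0515 m³/s.
Mass balance: 7.3·0.6015 = 0.0515·Cₑ + 0.55·0.684.
Cₑ = (4.391 − 0.3762) / 0.0515 = 77.95 mg/L.
Required removal = 1 − 77.95/247 = 68.44 %.

68.4 %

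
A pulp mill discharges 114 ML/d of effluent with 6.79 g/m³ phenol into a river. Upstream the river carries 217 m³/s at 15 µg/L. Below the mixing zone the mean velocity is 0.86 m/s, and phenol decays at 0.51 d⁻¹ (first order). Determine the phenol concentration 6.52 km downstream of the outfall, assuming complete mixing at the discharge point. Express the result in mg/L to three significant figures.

0.0535 mg/L

114 ML/d = 1.319 m³/s.
15 µg/L = 0.015 mg/L.
After complete mixing, C₀ = (1.319·6.79 + 217·0.015) / 218.3 = 0.05595 mg/L.
Travel time t = 6520 m / 0.86 m/s = 7581 s = 0.08775 d.
C = 0.05595·exp(−0.51·0.08775) = 0.05595·0.9562 = 0.0535 mg/L.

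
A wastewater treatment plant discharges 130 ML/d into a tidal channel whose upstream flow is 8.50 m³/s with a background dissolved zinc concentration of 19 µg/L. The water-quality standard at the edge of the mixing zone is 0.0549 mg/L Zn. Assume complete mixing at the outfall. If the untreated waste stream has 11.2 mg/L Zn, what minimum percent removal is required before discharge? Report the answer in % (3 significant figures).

97.7 %

130 ML/d = 1.505 m³/s.
19 µg/L = 0.019 mg/L.
Mass balance: 0.0549·10 = 1.505·Cₑ + 8.5·0.019.
Cₑ = (0.5493 − 0.1615) / 1.505 = 0.2577 mg/L.
Required removal = 1 − 0.2577/11.2 = 97.7 %.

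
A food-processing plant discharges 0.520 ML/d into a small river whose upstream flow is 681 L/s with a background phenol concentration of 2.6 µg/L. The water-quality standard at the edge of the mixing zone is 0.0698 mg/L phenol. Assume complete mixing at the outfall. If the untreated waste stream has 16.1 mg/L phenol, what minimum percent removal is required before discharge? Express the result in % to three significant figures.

52.3 %

0.520 ML/d = 0.006019 m³/s.
681 L/s = 0.681 m³/s.
2.6 µg/L = 0.0026 mg/L.
Mass balance: 0.0698·0.687 = 0.006019·Cₑ + 0.681·0.0026.
Cₑ = (0.04795 − 0.001771) / 0.006019 = 7.674 mg/L.
Required removal = 1 − 7.674/16.1 = 52.34 %.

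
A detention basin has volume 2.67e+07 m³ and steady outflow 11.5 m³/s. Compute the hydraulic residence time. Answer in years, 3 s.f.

Q = 11.5 m³/s × 3.156e+07 s/yr = 3.629e+08 m³/yr.
Hydraulic residence time τ = V/Q = 2.67e+07/3.629e+08 = 0.07357 yr.

0.0736 yr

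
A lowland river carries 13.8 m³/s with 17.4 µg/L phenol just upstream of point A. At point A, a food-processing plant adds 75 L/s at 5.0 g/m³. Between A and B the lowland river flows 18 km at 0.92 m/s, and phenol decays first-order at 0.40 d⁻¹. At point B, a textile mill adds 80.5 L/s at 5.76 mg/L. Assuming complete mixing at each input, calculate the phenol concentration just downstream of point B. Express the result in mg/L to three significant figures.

17.4 µg/L = 0.0174 mg/L.
75 L/s = 0.075 m³/s.
After input A: C = (13.8·0.0174 + 0.075·5) / 13.88 = 0.04433 mg/L.
Over the 18 km reach to input B (t = 1.957e+04 s = 0.2264 d), decay gives C = 0.04433·exp(−0.40·0.2264) = 0.04049 mg/L.
80.5 L/s = 0.0805 m³/s.
After input B: C = (13.88·0.04049 + 0.0805·5.76) / 13.96 = 0.07349 mg/L.

0.0735 mg/L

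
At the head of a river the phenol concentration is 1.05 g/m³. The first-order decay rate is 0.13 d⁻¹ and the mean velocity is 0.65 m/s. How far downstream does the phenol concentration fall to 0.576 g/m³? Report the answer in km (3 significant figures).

From C = C₀·e^(−kt), t = ln(C₀/C)/k = ln(1.05/0.576)/0.13 = 0.6004/0.13 = 4.619 d.
Distance = v·t = 0.65 m/s × 3.991e+05 s = 2.594e+05 m = 259.4 km.

259 km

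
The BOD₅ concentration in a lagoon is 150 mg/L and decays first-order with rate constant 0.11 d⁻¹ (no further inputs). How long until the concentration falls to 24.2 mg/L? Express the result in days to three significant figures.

t = ln(C₀/C)/k = ln(150/24.2)/0.11 = 1.824/0.11 = 16.58 d.

16.6 d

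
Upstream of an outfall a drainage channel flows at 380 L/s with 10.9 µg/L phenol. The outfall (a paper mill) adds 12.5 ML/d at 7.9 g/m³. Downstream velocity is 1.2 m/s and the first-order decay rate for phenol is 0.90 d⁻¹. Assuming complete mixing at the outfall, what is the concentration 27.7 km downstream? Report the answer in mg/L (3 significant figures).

12.5 ML/d = 0.1447 m³/s.
380 L/s = 0.38 m³/s.
10.9 µg/L = 0.0109 mg/L.
After complete mixing, C₀ = (0.1447·7.9 + 0.38·0.0109) / 0.5247 = 2.186 mg/L.
Travel time t = 2.77e+04 m / 1.2 m/s = 2.308e+04 s = 0.2672 d.
C = 2.186·exp(−0.90·0.2672) = 2.186·0.7863 = 1.719 mg/L.

1.72 mg/L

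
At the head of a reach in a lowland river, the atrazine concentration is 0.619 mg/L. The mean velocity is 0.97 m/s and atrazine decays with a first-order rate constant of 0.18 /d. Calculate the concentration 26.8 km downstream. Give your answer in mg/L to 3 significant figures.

0.584 mg/L

Travel time t = 26.8 km / 0.97 m/s = 2.68e+04/0.97 = 2.763e+04 s = 0.3198 d.
First-order decay: C = 0.619·exp(−0.18·0.3198) = 0.619·0.9441 = 0.5844 mg/L.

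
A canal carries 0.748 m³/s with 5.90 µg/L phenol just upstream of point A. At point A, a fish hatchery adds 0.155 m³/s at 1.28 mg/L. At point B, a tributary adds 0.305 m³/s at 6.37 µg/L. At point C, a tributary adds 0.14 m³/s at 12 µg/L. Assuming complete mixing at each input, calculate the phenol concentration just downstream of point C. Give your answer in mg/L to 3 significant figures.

0.153 mg/L

5.90 µg/L = 0.0059 mg/L.
After input A: C = (0.748·0.0059 + 0.155·1.28) / 0.903 = 0.2246 mg/L.
6.37 µg/L = 0.00637 mg/L.
After input B: C = (0.903·0.2246 + 0.305·0.00637) / 1.208 = 0.1695 mg/L.
12 µg/L = 0.012 mg/L.
After input C: C = (1.208·0.1695 + 0.14·0.012) / 1.348 = 0.1531 mg/L.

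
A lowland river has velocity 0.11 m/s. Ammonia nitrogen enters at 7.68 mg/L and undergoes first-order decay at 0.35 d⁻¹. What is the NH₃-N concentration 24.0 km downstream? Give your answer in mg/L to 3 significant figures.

3.17 mg/L

Travel time t = 24.0 km / 0.11 m/s = 2.4e+04/0.11 = 2.182e+05 s = 2.525 d.
First-order decay: C = 7.68·exp(−0.35·2.525) = 7.68·0.4132 = 3.173 mg/L.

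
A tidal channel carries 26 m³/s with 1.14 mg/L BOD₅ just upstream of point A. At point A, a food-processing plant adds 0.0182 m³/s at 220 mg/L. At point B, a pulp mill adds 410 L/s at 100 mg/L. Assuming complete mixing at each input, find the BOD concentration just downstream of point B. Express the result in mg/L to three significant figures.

2.82 mg/L

After input A: C = (26·1.14 + 0.0182·220) / 26.02 = 1.293 mg/L.
410 L/s = 0.41 m³/s.
After input B: C = (26.02·1.293 + 0.41·100) / 26.43 = 2.824 mg/L.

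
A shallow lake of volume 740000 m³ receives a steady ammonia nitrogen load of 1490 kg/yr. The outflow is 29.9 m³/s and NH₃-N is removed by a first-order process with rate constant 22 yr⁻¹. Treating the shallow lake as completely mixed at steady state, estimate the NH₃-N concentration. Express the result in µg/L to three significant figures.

1.55 µg/L

Outflow Q = 29.9 m³/s × 3.156e+07 s/yr = 9.436e+08 m³/yr.
Steady-state CSTR mass balance: W = Q·C + k·V·C, so C = W/(Q + kV).
Q + kV = 9.436e+08 + 22·740000 = 9.599e+08 m³/yr.
C = 1490/9.599e+08 = 1.552e-06 kg/m³ = 0.001552 mg/L = 1.552 µg/L.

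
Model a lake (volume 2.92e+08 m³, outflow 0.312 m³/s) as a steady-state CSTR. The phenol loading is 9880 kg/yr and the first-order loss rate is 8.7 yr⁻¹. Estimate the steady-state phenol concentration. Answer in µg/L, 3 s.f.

3.87 µg/L

Outflow Q = 0.312 m³/s × 3.156e+07 s/yr = 9.846e+06 m³/yr.
Steady-state CSTR mass balance: W = Q·C + k·V·C, so C = W/(Q + kV).
Q + kV = 9.846e+06 + 8.7·2.92e+08 = 2.55e+09 m³/yr.
C = 9880/2.55e+09 = 3.874e-06 kg/m³ = 0.003874 mg/L = 3.874 µg/L.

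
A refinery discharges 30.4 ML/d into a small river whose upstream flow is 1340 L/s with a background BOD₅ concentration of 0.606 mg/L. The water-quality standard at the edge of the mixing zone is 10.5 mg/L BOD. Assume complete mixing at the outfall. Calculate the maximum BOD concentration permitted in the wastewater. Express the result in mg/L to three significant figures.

30.4 ML/d = 0.3519 m³/s.
1340 L/s = 1.34 m³/s.
Mass balance: 10.5·1.692 = 0.3519·Cₑ + 1.34·0.606.
Cₑ = (17.76 − 0.812) / 0.3519 = 48.18 mg/L.

48.2 mg/L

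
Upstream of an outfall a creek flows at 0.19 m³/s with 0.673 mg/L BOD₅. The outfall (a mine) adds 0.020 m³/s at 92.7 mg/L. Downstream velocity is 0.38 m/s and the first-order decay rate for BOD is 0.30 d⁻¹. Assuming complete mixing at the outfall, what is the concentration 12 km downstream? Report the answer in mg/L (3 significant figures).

After complete mixing, C₀ = (0.02·92.7 + 0.19·0.673) / 0.21 = 9.437 mg/L.
Travel time t = 1.2e+04 m / 0.38 m/s = 3.158e+04 s = 0.3655 d.
C = 9.437·exp(−0.30·0.3655) = 9.437·0.8961 = 8.457 mg/L.

8.46 mg/L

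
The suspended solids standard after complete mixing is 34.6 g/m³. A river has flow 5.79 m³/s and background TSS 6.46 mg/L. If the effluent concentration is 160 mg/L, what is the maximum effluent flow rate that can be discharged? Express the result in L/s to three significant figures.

Mass balance at complete mixing: C_std·(Q_w + Q_r) = Q_w·C_e + Q_r·C_b.
Rearranging, Q_w = Q_r·(C_std − C_b)/(C_e − C_std) = 5.79·(34.6 − 6.46) / (160 − 34.6) = 1.299 m³/s.
= 1299 L/s.

1300 L/s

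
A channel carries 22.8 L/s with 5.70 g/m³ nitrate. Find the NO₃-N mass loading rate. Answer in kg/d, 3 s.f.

11.2 kg/d

22.8 L/s = 0.0228 m³/s.
Mass flux = Q·C = 0.0228 m³/s × 5.7 g/m³ = 0.13 g/s.
= 0.13 g/s × 86.4 = 11.23 kg/d.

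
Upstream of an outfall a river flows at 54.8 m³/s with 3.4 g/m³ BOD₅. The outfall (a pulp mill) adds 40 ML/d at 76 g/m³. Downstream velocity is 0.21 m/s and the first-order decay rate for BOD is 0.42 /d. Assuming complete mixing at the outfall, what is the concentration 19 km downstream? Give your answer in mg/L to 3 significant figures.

40 ML/d = 0.463 m³/s.
After complete mixing, C₀ = (0.463·76 + 54.8·3.4) / 55.26 = 4.008 mg/L.
Travel time t = 1.9e+04 m / 0.21 m/s = 9.048e+04 s = 1.047 d.
C = 4.008·exp(−0.42·1.047) = 4.008·0.6442 = 2.582 mg/L.

2.58 mg/L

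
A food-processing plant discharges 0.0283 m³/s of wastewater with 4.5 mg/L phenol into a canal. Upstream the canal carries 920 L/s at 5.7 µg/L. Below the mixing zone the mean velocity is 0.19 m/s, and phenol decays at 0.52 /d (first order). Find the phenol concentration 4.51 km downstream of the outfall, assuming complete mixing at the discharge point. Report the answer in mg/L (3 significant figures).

0.121 mg/L

920 L/s = 0.92 m³/s.
5.7 µg/L = 0.0057 mg/L.
After complete mixing, C₀ = (0.0283·4.5 + 0.92·0.0057) / 0.9483 = 0.1398 mg/L.
Travel time t = 4510 m / 0.19 m/s = 2.374e+04 s = 0.2747 d.
C = 0.1398·exp(−0.52·0.2747) = 0.1398·0.8669 = 0.1212 mg/L.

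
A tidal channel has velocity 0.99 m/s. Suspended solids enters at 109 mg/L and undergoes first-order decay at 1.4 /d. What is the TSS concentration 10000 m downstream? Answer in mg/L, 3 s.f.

Travel time t = 10000 m / 0.99 m/s = 1e+04/0.99 = 1.01e+04 s = 0.1169 d.
First-order decay: C = 109·exp(−1.4·0.1169) = 109·0.849 = 92.54 mg/L.

92.5 mg/L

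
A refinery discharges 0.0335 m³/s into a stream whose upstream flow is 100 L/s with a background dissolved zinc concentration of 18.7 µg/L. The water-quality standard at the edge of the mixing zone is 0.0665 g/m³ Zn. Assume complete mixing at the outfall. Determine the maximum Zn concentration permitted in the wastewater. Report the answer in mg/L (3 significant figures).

0.209 mg/L

100 L/s = 0.1 m³/s.
18.7 µg/L = 0.0187 mg/L.
Mass balance: 0.0665·0.1335 = 0.0335·Cₑ + 0.1·0.0187.
Cₑ = (0.008878 − 0.00187) / 0.0335 = 0.2092 mg/L.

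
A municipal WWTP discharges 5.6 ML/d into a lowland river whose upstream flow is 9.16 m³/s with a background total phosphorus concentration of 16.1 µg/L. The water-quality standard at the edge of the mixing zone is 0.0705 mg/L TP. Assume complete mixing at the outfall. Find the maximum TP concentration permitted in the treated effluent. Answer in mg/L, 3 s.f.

5.6 ML/d = 0.06481 m³/s.
16.1 µg/L = 0.0161 mg/L.
Mass balance: 0.0705·9.225 = 0.06481·Cₑ + 9.16·0.0161.
Cₑ = (0.6503 − 0.1475) / 0.06481 = 7.759 mg/L.

7.76 mg/L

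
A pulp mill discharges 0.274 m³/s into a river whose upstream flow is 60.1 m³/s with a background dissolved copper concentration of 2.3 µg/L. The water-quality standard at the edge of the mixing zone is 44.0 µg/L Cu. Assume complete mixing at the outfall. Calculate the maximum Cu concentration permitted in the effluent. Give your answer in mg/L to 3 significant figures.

9.19 mg/L

2.3 µg/L = 0.0023 mg/L.
44.0 µg/L = 0.044 mg/L.
Mass balance: 0.044·60.37 = 0.274·Cₑ + 60.1·0.0023.
Cₑ = (2.656 − 0.1382) / 0.274 = 9.191 mg/L.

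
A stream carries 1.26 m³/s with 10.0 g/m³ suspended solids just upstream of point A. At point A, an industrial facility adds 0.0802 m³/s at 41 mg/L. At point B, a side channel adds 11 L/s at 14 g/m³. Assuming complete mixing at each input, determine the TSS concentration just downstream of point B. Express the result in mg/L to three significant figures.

After input A: C = (1.26·10 + 0.0802·41) / 1.34 = 11.86 mg/L.
11 L/s = 0.011 m³/s.
After input B: C = (1.34·11.86 + 0.011·14) / 1.351 = 11.87 mg/L.

11.9 mg/L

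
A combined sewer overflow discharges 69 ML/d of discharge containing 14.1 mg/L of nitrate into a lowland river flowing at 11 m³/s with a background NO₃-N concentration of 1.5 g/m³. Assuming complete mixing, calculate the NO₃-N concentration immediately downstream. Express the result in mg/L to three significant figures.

2.35 mg/L

69 ML/d = 0.7986 m³/s.
By mass balance at complete mixing, C = (0.7986·14.1 + 11·1.5) / (0.7986 + 11) = 27.76/11.8 = 2.353 mg/L.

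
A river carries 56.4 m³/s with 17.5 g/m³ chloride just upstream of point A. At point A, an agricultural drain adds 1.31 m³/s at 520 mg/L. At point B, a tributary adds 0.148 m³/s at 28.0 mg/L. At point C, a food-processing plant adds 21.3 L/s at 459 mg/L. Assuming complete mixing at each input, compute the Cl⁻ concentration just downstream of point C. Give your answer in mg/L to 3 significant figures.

29.1 mg/L

After input A: C = (56.4·17.5 + 1.31·520) / 57.71 = 28.91 mg/L.
After input B: C = (57.71·28.91 + 0.148·28) / 57.86 = 28.9 mg/L.
21.3 L/s = 0.0213 m³/s.
After input C: C = (57.86·28.9 + 0.0213·459) / 57.88 = 29.06 mg/L.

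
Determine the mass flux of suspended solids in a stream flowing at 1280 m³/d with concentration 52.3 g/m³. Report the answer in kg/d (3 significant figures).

66.9 kg/d

1280 m³/d = 0.01481 m³/s.
Mass flux = Q·C = 0.01481 m³/s × 52.3 g/m³ = 0.7748 g/s.
= 0.7748 g/s × 86.4 = 66.94 kg/d.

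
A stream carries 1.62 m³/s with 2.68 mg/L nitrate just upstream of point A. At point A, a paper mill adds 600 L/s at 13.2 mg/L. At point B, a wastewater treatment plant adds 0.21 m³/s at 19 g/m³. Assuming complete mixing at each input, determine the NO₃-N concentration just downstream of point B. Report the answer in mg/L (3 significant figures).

6.69 mg/L

600 L/s = 0.6 m³/s.
After input A: C = (1.62·2.68 + 0.6·13.2) / 2.22 = 5.523 mg/L.
After input B: C = (2.22·5.523 + 0.21·19) / 2.43 = 6.688 mg/L.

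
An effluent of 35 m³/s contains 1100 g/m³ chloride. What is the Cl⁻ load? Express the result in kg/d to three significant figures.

3.33e+06 kg/d

Mass flux = Q·C = 35 m³/s × 1100 g/m³ = 3.85e+04 g/s.
= 3.85e+04 g/s × 86.4 = 3.326e+06 kg/d.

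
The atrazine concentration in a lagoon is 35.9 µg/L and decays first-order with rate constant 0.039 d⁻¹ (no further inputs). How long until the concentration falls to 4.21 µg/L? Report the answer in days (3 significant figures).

t = ln(C₀/C)/k = ln(35.9/4.21)/0.039 = 2.143/0.039 = 54.96 d.

55.0 d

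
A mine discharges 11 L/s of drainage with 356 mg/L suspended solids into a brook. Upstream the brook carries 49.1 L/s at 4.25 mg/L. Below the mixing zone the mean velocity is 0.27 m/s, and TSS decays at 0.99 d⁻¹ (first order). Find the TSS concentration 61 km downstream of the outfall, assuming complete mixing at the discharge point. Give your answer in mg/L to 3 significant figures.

5.16 mg/L

11 L/s = 0.011 m³/s.
49.1 L/s = 0.0491 m³/s.
After complete mixing, C₀ = (0.011·356 + 0.0491·4.25) / 0.0601 = 68.63 mg/L.
Travel time t = 6.1e+04 m / 0.27 m/s = 2.259e+05 s = 2.615 d.
C = 68.63·exp(−0.99·2.615) = 68.63·0.07512 = 5.155 mg/L.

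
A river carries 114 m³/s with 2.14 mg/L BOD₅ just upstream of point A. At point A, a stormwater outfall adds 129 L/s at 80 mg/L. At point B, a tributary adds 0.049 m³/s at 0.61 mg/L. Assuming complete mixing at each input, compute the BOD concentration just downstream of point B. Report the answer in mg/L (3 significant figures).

129 L/s = 0.129 m³/s.
After input A: C = (114·2.14 + 0.129·80) / 114.1 = 2.228 mg/L.
After input B: C = (114.1·2.228 + 0.049·0.61) / 114.2 = 2.227 mg/L.

2.23 mg/L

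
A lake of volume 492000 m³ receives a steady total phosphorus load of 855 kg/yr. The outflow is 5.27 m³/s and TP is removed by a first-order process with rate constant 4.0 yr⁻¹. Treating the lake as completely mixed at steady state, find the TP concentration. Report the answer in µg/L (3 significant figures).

Outflow Q = 5.27 m³/s × 3.156e+07 s/yr = 1.663e+08 m³/yr.
Steady-state CSTR mass balance: W = Q·C + k·V·C, so C = W/(Q + kV).
Q + kV = 1.663e+08 + 4.0·492000 = 1.683e+08 m³/yr.
C = 855/1.683e+08 = 5.081e-06 kg/m³ = 0.005081 mg/L = 5.081 µg/L.

5.08 µg/L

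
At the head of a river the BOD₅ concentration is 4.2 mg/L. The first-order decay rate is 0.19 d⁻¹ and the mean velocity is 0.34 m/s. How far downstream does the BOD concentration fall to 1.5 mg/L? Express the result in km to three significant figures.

From C = C₀·e^(−kt), t = ln(C₀/C)/k = ln(4.2/1.5)/0.19 = 1.03/0.19 = 5.419 d.
Distance = v·t = 0.34 m/s × 4.682e+05 s = 1.592e+05 m = 159.2 km.

159 km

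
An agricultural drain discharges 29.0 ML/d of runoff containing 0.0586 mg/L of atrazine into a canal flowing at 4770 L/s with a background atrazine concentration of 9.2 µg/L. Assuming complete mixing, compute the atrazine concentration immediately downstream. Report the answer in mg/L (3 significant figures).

29.0 ML/d = 0.3356 m³/s.
4770 L/s = 4.77 m³/s.
9.2 µg/L = 0.0092 mg/L.
By mass balance at complete mixing, C = (0.3356·0.0586 + 4.77·0.0092) / (0.3356 + 4.77) = 0.06355/5.106 = 0.01245 mg/L.

0.0124 mg/L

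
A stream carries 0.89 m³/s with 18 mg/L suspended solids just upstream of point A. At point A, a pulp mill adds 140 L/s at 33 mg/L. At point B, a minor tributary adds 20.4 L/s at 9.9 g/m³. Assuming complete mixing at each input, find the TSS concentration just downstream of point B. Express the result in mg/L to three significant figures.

19.8 mg/L

140 L/s = 0.14 m³/s.
After input A: C = (0.89·18 + 0.14·33) / 1.03 = 20.04 mg/L.
20.4 L/s = 0.0204 m³/s.
After input B: C = (1.03·20.04 + 0.0204·9.9) / 1.05 = 19.84 mg/L.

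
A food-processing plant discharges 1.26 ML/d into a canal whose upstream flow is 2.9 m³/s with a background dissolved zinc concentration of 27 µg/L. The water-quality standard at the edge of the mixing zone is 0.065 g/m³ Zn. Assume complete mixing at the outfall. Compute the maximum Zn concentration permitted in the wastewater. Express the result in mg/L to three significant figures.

1.26 ML/d = 0.01458 m³/s.
27 µg/L = 0.027 mg/L.
Mass balance: 0.065·2.915 = 0.01458·Cₑ + 2.9·0.027.
Cₑ = (0.1894 − 0.0783) / 0.01458 = 7.622 mg/L.

7.62 mg/L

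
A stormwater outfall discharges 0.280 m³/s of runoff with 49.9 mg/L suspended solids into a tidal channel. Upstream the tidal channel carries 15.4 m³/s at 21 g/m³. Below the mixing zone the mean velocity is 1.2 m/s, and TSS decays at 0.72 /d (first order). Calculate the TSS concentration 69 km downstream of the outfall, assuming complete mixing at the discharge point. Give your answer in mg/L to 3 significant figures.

After complete mixing, C₀ = (0.28·49.9 + 15.4·21) / 15.68 = 21.52 mg/L.
Travel time t = 6.9e+04 m / 1.2 m/s = 5.75e+04 s = 0.6655 d.
C = 21.52·exp(−0.72·0.6655) = 21.52·0.6193 = 13.32 mg/L.

13.3 mg/L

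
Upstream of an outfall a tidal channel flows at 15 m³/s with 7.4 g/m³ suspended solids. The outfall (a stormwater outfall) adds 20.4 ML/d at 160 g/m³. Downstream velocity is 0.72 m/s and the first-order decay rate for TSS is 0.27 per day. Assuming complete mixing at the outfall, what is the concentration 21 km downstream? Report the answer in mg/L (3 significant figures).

8.91 mg/L

20.4 ML/d = 0.2361 m³/s.
After complete mixing, C₀ = (0.2361·160 + 15·7.4) / 15.24 = 9.765 mg/L.
Travel time t = 2.1e+04 m / 0.72 m/s = 2.917e+04 s = 0.3376 d.
C = 9.765·exp(−0.27·0.3376) = 9.765·0.9129 = 8.914 mg/L.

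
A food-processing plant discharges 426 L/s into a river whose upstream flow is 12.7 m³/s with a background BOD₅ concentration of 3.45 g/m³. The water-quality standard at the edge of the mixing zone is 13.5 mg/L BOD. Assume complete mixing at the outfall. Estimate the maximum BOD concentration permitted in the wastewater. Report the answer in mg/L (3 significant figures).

426 L/s = 0.426 m³/s.
Mass balance: 13.5·13.13 = 0.426·Cₑ + 12.7·3.45.
Cₑ = (177.2 − 43.81) / 0.426 = 313.1 mg/L.

313 mg/L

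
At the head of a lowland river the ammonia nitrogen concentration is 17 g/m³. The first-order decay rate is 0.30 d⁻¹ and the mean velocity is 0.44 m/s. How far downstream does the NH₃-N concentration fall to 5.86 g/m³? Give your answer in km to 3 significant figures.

From C = C₀·e^(−kt), t = ln(C₀/C)/k = ln(17/5.86)/0.30 = 1.065/0.30 = 3.55 d.
Distance = v·t = 0.44 m/s × 3.067e+05 s = 1.35e+05 m = 135 km.

135 km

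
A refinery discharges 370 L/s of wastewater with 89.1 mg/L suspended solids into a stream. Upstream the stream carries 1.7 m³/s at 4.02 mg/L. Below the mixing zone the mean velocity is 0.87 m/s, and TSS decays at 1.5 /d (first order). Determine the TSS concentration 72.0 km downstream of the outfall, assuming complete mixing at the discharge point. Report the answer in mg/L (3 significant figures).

370 L/s = 0.37 m³/s.
After complete mixing, C₀ = (0.37·89.1 + 1.7·4.02) / 2.07 = 19.23 mg/L.
Travel time t = 7.2e+04 m / 0.87 m/s = 8.276e+04 s = 0.9579 d.
C = 19.23·exp(−1.5·0.9579) = 19.23·0.2377 = 4.57 mg/L.

4.57 mg/L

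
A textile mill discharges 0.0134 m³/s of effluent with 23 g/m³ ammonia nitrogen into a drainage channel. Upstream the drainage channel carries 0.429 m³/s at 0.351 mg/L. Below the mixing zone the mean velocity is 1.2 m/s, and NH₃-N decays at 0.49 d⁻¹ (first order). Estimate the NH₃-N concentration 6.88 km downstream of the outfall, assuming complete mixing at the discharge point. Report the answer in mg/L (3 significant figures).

1.00 mg/L

After complete mixing, C₀ = (0.0134·23 + 0.429·0.351) / 0.4424 = 1.037 mg/L.
Travel time t = 6880 m / 1.2 m/s = 5733 s = 0.06636 d.
C = 1.037·exp(−0.49·0.06636) = 1.037·0.968 = 1.004 mg/L.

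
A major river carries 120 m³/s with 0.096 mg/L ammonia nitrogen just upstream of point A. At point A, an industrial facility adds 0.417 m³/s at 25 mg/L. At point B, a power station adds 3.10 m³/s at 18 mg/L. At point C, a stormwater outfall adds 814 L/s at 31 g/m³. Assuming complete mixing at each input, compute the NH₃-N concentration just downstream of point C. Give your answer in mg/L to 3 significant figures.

0.828 mg/L

After input A: C = (120·0.096 + 0.417·25) / 120.4 = 0.1822 mg/L.
After input B: C = (120.4·0.1822 + 3.1·18) / 123.5 = 0.6294 mg/L.
814 L/s = 0.814 m³/s.
After input C: C = (123.5·0.6294 + 0.814·31) / 124.3 = 0.8283 mg/L.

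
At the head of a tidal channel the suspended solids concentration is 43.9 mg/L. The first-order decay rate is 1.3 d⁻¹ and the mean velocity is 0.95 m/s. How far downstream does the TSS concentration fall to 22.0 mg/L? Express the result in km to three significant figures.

From C = C₀·e^(−kt), t = ln(C₀/C)/k = ln(43.9/22.0)/1.3 = 0.6909/1.3 = 0.5314 d.
Distance = v·t = 0.95 m/s × 4.592e+04 s = 4.362e+04 m = 43.62 km.

43.6 km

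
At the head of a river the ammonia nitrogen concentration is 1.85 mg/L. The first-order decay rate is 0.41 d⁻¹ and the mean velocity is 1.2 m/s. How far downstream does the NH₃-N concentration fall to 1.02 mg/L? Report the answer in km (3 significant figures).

151 km

From C = C₀·e^(−kt), t = ln(C₀/C)/k = ln(1.85/1.02)/0.41 = 0.5954/0.41 = 1.452 d.
Distance = v·t = 1.2 m/s × 1.255e+05 s = 1.506e+05 m = 150.6 km.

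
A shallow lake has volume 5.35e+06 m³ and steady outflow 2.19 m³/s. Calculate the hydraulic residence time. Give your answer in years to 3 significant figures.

0.0774 yr

Q = 2.19 m³/s × 3.156e+07 s/yr = 6.911e+07 m³/yr.
Hydraulic residence time τ = V/Q = 5.35e+06/6.911e+07 = 0.07741 yr.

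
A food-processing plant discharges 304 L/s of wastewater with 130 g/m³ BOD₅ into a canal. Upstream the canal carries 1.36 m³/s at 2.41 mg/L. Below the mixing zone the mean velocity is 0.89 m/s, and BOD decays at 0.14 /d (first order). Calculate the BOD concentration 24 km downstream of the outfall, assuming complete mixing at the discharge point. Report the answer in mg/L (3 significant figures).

24.6 mg/L

304 L/s = 0.304 m³/s.
After complete mixing, C₀ = (0.304·130 + 1.36·2.41) / 1.664 = 25.72 mg/L.
Travel time t = 2.4e+04 m / 0.89 m/s = 2.697e+04 s = 0.3121 d.
C = 25.72·exp(−0.14·0.3121) = 25.72·0.9572 = 24.62 mg/L.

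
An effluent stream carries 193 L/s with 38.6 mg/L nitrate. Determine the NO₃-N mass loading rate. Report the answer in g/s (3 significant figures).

193 L/s = 0.193 m³/s.
Mass flux = Q·C = 0.193 m³/s × 38.6 g/m³ = 7.45 g/s.

7.45 g/s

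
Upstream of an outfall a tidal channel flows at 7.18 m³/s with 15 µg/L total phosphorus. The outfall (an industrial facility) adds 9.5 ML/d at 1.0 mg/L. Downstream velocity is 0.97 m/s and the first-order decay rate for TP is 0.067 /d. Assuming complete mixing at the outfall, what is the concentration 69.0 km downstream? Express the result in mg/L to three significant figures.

9.5 ML/d = 0.11 m³/s.
15 µg/L = 0.015 mg/L.
After complete mixing, C₀ = (0.11·1 + 7.18·0.015) / 7.29 = 0.02986 mg/L.
Travel time t = 6.9e+04 m / 0.97 m/s = 7.113e+04 s = 0.8233 d.
C = 0.02986·exp(−0.067·0.8233) = 0.02986·0.9463 = 0.02825 mg/L.

0.0283 mg/L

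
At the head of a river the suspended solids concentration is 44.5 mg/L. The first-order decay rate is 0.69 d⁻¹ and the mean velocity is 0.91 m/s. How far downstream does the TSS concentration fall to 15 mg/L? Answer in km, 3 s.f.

124 km

From C = C₀·e^(−kt), t = ln(C₀/C)/k = ln(44.5/15)/0.69 = 1.087/0.69 = 1.576 d.
Distance = v·t = 0.91 m/s × 1.362e+05 s = 1.239e+05 m = 123.9 km.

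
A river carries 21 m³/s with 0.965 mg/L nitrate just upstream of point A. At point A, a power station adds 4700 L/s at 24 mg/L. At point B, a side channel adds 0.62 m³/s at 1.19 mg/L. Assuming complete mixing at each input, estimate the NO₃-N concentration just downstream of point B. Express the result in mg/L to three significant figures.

4700 L/s = 4.7 m³/s.
After input A: C = (21·0.965 + 4.7·24) / 25.7 = 5.178 mg/L.
After input B: C = (25.7·5.178 + 0.62·1.19) / 26.32 = 5.084 mg/L.

5.08 mg/L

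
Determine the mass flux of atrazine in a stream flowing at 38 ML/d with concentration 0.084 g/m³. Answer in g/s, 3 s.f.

38 ML/d = 0.4398 m³/s.
Mass flux = Q·C = 0.4398 m³/s × 0.084 g/m³ = 0.03694 g/s.

0.0369 g/s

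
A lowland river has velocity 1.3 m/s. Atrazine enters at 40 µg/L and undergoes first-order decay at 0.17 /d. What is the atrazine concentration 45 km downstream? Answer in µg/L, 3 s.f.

Travel time t = 45 km / 1.3 m/s = 4.5e+04/1.3 = 3.462e+04 s = 0.4006 d.
First-order decay: C = 40·exp(−0.17·0.4006) = 40·0.9342 = 37.37 µg/L.

37.4 µg/L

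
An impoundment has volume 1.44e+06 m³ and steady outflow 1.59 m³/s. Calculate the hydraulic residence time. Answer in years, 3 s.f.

Q = 1.59 m³/s × 3.156e+07 s/yr = 5.018e+07 m³/yr.
Hydraulic residence time τ = V/Q = 1.44e+06/5.018e+07 = 0.0287 yr.

0.0287 yr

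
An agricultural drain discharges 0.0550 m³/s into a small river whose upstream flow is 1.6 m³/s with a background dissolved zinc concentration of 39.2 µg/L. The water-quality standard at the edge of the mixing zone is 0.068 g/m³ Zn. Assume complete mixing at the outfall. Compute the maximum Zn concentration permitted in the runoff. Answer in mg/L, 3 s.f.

39.2 µg/L = 0.0392 mg/L.
Mass balance: 0.068·1.655 = 0.055·Cₑ + 1.6·0.0392.
Cₑ = (0.1125 − 0.06272) / 0.055 = 0.9058 mg/L.

0.906 mg/L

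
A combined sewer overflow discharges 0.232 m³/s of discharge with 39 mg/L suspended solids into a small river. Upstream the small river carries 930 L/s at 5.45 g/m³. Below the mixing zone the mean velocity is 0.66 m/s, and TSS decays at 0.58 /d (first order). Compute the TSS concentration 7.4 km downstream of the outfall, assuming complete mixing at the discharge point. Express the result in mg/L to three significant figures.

930 L/s = 0.93 m³/s.
After complete mixing, C₀ = (0.232·39 + 0.93·5.45) / 1.162 = 12.15 mg/L.
Travel time t = 7400 m / 0.66 m/s = 1.121e+04 s = 0.1298 d.
C = 12.15·exp(−0.58·0.1298) = 12.15·0.9275 = 11.27 mg/L.

11.3 mg/L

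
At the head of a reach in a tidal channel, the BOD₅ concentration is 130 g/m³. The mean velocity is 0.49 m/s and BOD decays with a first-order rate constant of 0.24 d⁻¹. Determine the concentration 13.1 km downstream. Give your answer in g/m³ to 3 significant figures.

121 g/m³

Travel time t = 13.1 km / 0.49 m/s = 1.31e+04/0.49 = 2.673e+04 s = 0.3094 d.
First-order decay: C = 130·exp(−0.24·0.3094) = 130·0.9284 = 120.7 g/m³.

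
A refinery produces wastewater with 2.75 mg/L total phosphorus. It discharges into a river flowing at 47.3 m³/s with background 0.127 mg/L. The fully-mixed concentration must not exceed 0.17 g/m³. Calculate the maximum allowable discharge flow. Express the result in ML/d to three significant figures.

68.1 ML/d

Mass balance at complete mixing: C_std·(Q_w + Q_r) = Q_w·C_e + Q_r·C_b.
Rearranging, Q_w = Q_r·(C_std − C_b)/(C_e − C_std) = 47.3·(0.17 − 0.127) / (2.75 − 0.17) = 0.7883 m³/s.
= 68.11 ML/d.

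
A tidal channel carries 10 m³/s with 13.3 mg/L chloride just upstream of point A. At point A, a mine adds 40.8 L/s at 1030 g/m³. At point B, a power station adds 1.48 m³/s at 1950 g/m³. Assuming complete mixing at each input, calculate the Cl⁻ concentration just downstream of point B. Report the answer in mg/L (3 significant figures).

40.8 L/s = 0.0408 m³/s.
After input A: C = (10·13.3 + 0.0408·1030) / 10.04 = 17.43 mg/L.
After input B: C = (10.04·17.43 + 1.48·1950) / 11.52 = 265.7 mg/L.

266 mg/L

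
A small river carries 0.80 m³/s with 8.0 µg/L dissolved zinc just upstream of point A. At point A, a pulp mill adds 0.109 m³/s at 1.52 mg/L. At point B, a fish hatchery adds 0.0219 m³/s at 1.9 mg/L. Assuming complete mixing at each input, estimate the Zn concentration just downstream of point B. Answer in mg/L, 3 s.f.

0.230 mg/L

8.0 µg/L = 0.008 mg/L.
After input A: C = (0.8·0.008 + 0.109·1.52) / 0.909 = 0.1893 mg/L.
After input B: C = (0.909·0.1893 + 0.0219·1.9) / 0.9309 = 0.2296 mg/L.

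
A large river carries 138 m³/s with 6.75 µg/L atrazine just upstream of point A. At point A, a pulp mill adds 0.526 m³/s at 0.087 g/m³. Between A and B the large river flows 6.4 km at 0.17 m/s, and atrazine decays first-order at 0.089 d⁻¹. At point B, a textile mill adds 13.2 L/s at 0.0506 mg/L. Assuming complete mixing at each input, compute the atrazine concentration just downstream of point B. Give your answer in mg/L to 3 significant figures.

0.00679 mg/L

6.75 µg/L = 0.00675 mg/L.
After input A: C = (138·0.00675 + 0.526·0.087) / 138.5 = 0.007055 mg/L.
Over the 6.4 km reach to input B (t = 3.765e+04 s = 0.4357 d), decay gives C = 0.007055·exp(−0.089·0.4357) = 0.006786 mg/L.
13.2 L/s = 0.0132 m³/s.
After input B: C = (138.5·0.006786 + 0.0132·0.0506) / 138.5 = 0.006791 mg/L.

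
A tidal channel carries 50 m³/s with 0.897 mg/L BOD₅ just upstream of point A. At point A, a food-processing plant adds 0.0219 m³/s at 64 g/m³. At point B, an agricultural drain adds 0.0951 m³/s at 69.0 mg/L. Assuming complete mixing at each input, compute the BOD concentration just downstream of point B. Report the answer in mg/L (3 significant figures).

1.05 mg/L

After input A: C = (50·0.897 + 0.0219·64) / 50.02 = 0.9246 mg/L.
After input B: C = (50.02·0.9246 + 0.0951·69) / 50.12 = 1.054 mg/L.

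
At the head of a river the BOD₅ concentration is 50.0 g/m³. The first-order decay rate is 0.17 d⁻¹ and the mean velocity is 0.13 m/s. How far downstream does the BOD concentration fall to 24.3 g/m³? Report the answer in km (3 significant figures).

From C = C₀·e^(−kt), t = ln(C₀/C)/k = ln(50.0/24.3)/0.17 = 0.7215/0.17 = 4.244 d.
Distance = v·t = 0.13 m/s × 3.667e+05 s = 4.767e+04 m = 47.67 km.

47.7 km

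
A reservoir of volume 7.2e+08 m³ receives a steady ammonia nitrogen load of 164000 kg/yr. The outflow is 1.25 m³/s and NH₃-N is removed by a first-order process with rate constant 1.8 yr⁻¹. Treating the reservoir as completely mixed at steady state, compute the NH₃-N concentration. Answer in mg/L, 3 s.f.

Outflow Q = 1.25 m³/s × 3.156e+07 s/yr = 3.945e+07 m³/yr.
Steady-state CSTR mass balance: W = Q·C + k·V·C, so C = W/(Q + kV).
Q + kV = 3.945e+07 + 1.8·7.2e+08 = 1.335e+09 m³/yr.
C = 164000/1.335e+09 = 0.0001228 kg/m³ = 0.1228 mg/L.

0.123 mg/L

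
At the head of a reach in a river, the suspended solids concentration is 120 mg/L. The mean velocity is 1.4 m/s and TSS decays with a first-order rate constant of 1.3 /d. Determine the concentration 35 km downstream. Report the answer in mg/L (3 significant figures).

82.4 mg/L

Travel time t = 35 km / 1.4 m/s = 3.5e+04/1.4 = 2.5e+04 s = 0.2894 d.
First-order decay: C = 120·exp(−1.3·0.2894) = 120·0.6865 = 82.38 mg/L.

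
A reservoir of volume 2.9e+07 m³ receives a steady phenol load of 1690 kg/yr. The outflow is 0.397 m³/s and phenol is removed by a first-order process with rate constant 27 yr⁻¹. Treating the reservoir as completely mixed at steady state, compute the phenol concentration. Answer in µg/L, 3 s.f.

2.12 µg/L

Outflow Q = 0.397 m³/s × 3.156e+07 s/yr = 1.253e+07 m³/yr.
Steady-state CSTR mass balance: W = Q·C + k·V·C, so C = W/(Q + kV).
Q + kV = 1.253e+07 + 27·2.9e+07 = 7.955e+08 m³/yr.
C = 1690/7.955e+08 = 2.124e-06 kg/m³ = 0.002124 mg/L = 2.124 µg/L.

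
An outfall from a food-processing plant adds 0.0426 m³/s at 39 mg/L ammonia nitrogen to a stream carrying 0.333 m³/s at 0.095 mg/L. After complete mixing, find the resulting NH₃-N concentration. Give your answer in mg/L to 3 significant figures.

By mass balance at complete mixing, C = (0.0426·39 + 0.333·0.095) / (0.0426 + 0.333) = 1.693/0.3756 = 4.508 mg/L.

4.51 mg/L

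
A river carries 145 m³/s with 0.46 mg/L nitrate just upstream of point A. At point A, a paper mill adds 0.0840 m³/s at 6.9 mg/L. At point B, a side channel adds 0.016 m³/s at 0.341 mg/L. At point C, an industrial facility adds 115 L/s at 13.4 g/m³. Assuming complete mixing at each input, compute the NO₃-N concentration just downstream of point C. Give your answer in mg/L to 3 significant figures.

0.474 mg/L

After input A: C = (145·0.46 + 0.084·6.9) / 145.1 = 0.4637 mg/L.
After input B: C = (145.1·0.4637 + 0.016·0.341) / 145.1 = 0.4637 mg/L.
115 L/s = 0.115 m³/s.
After input C: C = (145.1·0.4637 + 0.115·13.4) / 145.2 = 0.474 mg/L.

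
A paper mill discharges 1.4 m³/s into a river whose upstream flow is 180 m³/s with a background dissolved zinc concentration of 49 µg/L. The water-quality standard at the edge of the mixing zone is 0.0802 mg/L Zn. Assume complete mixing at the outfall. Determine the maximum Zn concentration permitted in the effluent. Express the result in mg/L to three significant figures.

4.09 mg/L

49 µg/L = 0.049 mg/L.
Mass balance: 0.0802·181.4 = 1.4·Cₑ + 180·0.049.
Cₑ = (14.55 − 8.82) / 1.4 = 4.092 mg/L.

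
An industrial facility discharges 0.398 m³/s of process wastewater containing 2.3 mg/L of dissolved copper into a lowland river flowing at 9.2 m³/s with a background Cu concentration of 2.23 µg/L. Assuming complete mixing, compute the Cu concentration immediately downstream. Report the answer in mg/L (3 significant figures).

2.23 µg/L = 0.00223 mg/L.
By mass balance at complete mixing, C = (0.398·2.3 + 9.2·0.00223) / (0.398 + 9.2) = 0.9359/9.598 = 0.09751 mg/L.

0.0975 mg/L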